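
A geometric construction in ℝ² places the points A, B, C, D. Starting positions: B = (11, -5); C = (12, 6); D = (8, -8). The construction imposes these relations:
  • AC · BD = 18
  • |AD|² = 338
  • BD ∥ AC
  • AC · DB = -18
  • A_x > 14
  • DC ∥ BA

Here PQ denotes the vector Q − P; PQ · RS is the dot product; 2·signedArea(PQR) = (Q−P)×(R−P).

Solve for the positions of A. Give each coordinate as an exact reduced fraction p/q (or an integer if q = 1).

A = (15, 9)

1. A_x = 15  [BD ∥ AC ∩ DC ∥ BA]
2. A_y = 9  [BD ∥ AC ∩ DC ∥ BA]
   → A = (15, 9)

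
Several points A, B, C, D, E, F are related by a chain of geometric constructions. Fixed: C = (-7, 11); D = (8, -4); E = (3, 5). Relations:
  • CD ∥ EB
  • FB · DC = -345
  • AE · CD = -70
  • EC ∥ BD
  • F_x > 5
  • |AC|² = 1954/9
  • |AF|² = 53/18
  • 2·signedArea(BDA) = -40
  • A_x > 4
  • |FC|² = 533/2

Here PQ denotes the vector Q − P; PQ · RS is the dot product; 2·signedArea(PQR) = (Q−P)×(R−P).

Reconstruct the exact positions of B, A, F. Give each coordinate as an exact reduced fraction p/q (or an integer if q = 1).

1. B_x = 18  [EC ∥ BD ∩ CD ∥ EB]
2. B_y = -10  [EC ∥ BD ∩ CD ∥ EB]
   → B = (18, -10)
3. A_x = 14/3  [AE · CD = -70 ∩ 2·signedArea(BDA) = -40]
4. A_y = 2  [AE · CD = -70 ∩ 2·signedArea(BDA) = -40]
   → A = (14/3, 2)
5. F_x = 11/2  [line 15·x + -15·y + -75 = 0 ∩ |FC|² = 533/2]
6. F_y = 1/2  [line 15·x + -15·y + -75 = 0 ∩ |FC|² = 533/2]
   → F = (11/2, 1/2)

A = (14/3, 2)
B = (18, -10)
F = (11/2, 1/2)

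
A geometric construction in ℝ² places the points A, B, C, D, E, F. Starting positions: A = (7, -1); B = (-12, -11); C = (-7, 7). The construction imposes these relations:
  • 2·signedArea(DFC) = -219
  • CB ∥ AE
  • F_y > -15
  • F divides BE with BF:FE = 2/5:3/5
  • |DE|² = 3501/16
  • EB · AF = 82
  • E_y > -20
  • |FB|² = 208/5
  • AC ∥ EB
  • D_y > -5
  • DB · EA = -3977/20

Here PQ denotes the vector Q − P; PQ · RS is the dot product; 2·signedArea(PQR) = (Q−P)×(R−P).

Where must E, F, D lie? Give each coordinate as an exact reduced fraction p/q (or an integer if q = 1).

D = (73/20, -43/10)
E = (2, -19)
F = (-32/5, -71/5)

1. E_x = 2  [AC ∥ EB ∩ CB ∥ AE]
2. E_y = -19  [AC ∥ EB ∩ CB ∥ AE]
   → E = (2, -19)
3. F_x = -32/5  [F divides BE with BF:FE = 2/5:3/5]
4. F_y = -71/5  [F divides BE with BF:FE = 2/5:3/5]
   → F = (-32/5, -71/5)
5. D_x = 73/20  [DB · EA = -3977/20 ∩ 2·signedArea(DFC) = -219]
6. D_y = -43/10  [DB · EA = -3977/20 ∩ 2·signedArea(DFC) = -219]
   → D = (73/20, -43/10)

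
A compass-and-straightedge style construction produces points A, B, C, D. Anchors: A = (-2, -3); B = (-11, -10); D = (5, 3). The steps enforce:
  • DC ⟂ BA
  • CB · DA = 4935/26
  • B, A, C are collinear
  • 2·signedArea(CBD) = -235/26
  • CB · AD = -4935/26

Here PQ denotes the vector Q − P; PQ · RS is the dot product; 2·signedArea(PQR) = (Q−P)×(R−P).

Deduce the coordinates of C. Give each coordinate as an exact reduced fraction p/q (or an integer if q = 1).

C = (137/26, 69/26)

1. C_x = 137/26  [B, A, C are collinear ∩ DC ⟂ BA]
2. C_y = 69/26  [B, A, C are collinear ∩ DC ⟂ BA]
   → C = (137/26, 69/26)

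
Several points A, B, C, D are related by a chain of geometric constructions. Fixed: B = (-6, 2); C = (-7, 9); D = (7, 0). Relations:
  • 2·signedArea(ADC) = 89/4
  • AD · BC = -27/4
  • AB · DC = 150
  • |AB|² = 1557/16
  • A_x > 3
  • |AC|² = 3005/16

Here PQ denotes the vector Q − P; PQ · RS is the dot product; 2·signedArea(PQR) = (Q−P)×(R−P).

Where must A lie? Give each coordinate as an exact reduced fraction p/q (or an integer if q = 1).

A = (15/4, 1/2)

1. A_x = 15/4  [AB · DC = 150 ∩ 2·signedArea(ADC) = 89/4]
2. A_y = 1/2  [AB · DC = 150 ∩ 2·signedArea(ADC) = 89/4]
   → A = (15/4, 1/2)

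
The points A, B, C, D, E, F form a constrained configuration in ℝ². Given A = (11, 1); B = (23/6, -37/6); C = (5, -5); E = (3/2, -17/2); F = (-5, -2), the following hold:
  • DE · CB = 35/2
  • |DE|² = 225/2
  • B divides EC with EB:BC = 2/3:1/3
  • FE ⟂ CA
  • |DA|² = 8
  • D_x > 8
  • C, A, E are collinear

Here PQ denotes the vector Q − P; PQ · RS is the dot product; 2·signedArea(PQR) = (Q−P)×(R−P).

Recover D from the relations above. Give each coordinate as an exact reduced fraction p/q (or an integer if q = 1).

D = (9, -1)

1. D_x = 9  [line 7/6·x + 7/6·y + -28/3 = 0 ∩ |DE|² = 225/2]
2. D_y = -1  [line 7/6·x + 7/6·y + -28/3 = 0 ∩ |DE|² = 225/2]
   → D = (9, -1)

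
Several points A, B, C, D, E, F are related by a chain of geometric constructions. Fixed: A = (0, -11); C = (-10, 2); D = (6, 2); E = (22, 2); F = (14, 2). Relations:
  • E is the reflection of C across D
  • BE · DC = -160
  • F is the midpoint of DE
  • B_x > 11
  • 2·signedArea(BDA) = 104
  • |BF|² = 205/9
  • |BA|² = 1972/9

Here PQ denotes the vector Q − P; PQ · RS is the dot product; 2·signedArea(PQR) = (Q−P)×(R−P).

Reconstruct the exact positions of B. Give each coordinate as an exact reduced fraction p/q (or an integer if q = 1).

1. B_x = 12  [BE · DC = -160 ∩ 2·signedArea(BDA) = 104]
2. B_y = -7/3  [BE · DC = -160 ∩ 2·signedArea(BDA) = 104]
   → B = (12, -7/3)

B = (12, -7/3)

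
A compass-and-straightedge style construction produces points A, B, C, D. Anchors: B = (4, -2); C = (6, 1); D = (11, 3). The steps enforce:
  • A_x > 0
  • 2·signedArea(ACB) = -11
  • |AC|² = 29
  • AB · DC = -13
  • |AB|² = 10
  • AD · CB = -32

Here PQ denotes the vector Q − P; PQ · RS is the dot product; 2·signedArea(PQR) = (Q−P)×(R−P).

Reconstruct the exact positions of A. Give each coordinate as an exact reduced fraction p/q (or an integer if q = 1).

1. A_x = 1  [AB · DC = -13 ∩ 2·signedArea(ACB) = -11]
2. A_y = -1  [AB · DC = -13 ∩ 2·signedArea(ACB) = -11]
   → A = (1, -1)

A = (1, -1)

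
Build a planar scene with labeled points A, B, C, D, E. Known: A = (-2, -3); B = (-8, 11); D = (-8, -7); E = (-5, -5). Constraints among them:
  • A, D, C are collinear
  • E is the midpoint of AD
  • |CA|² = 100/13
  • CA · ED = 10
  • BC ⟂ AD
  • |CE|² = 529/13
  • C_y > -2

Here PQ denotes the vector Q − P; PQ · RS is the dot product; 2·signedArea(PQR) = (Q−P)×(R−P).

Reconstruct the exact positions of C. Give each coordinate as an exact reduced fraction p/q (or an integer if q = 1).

C = (4/13, -19/13)

1. C_x = 4/13  [A, D, C are collinear ∩ BC ⟂ AD]
2. C_y = -19/13  [A, D, C are collinear ∩ BC ⟂ AD]
   → C = (4/13, -19/13)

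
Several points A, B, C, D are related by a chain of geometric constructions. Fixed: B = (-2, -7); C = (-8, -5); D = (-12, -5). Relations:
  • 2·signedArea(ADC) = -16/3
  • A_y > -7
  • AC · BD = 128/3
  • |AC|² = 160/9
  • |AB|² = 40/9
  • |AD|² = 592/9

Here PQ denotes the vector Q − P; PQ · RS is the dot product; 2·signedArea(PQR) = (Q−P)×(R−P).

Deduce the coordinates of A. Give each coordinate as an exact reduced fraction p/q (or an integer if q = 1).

1. A_x = -4  [2·signedArea(ADC) = -16/3 ∩ AC · BD = 128/3]
2. A_y = -19/3  [2·signedArea(ADC) = -16/3 ∩ AC · BD = 128/3]
   → A = (-4, -19/3)

A = (-4, -19/3)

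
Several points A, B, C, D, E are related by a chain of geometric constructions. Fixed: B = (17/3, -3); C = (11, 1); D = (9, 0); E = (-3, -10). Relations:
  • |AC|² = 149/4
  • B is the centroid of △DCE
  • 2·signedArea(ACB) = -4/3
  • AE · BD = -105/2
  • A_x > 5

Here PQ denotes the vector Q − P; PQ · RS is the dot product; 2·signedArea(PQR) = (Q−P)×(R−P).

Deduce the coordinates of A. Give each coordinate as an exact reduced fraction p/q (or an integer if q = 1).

1. A_x = 6  [AE · BD = -105/2 ∩ 2·signedArea(ACB) = -4/3]
2. A_y = -5/2  [AE · BD = -105/2 ∩ 2·signedArea(ACB) = -4/3]
   → A = (6, -5/2)

A = (6, -5/2)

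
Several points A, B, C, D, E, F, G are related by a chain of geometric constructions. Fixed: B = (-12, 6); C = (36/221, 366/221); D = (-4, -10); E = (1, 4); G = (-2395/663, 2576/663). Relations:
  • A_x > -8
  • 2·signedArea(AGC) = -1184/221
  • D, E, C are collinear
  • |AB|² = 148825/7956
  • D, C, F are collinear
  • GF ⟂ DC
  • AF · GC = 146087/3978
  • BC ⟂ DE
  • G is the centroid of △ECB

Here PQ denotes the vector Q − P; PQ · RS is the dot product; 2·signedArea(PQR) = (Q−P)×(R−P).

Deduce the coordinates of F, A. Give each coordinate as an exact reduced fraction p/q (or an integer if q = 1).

A = (-10351/1326, 3277/663)
F = (293/663, 1616/663)

1. F_x = 293/663  [D, C, F are collinear ∩ GF ⟂ DC]
2. F_y = 1616/663  [D, C, F are collinear ∩ GF ⟂ DC]
   → F = (293/663, 1616/663)
3. A_x = -10351/1326  [AF · GC = 146087/3978 ∩ 2·signedArea(AGC) = -1184/221]
4. A_y = 3277/663  [AF · GC = 146087/3978 ∩ 2·signedArea(AGC) = -1184/221]
   → A = (-10351/1326, 3277/663)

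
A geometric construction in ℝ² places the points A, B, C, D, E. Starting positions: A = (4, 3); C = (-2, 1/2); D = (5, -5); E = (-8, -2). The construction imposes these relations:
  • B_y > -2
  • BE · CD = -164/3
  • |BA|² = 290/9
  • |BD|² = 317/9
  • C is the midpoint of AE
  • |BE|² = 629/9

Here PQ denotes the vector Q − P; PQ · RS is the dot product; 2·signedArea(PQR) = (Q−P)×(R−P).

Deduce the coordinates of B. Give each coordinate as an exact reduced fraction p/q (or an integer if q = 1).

B = (1/3, -4/3)

1. B_x = 1/3  [line -7·x + 11/2·y + 29/3 = 0 ∩ |BE|² = 629/9]
2. B_y = -4/3  [line -7·x + 11/2·y + 29/3 = 0 ∩ |BE|² = 629/9]
   → B = (1/3, -4/3)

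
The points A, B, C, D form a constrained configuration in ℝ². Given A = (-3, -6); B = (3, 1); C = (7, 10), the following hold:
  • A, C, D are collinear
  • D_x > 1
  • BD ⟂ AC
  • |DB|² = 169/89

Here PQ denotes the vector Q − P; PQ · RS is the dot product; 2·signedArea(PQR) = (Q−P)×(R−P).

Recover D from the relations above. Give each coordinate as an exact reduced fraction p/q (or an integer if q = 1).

D = (163/89, 154/89)

1. D_x = 163/89  [A, C, D are collinear ∩ BD ⟂ AC]
2. D_y = 154/89  [A, C, D are collinear ∩ BD ⟂ AC]
   → D = (163/89, 154/89)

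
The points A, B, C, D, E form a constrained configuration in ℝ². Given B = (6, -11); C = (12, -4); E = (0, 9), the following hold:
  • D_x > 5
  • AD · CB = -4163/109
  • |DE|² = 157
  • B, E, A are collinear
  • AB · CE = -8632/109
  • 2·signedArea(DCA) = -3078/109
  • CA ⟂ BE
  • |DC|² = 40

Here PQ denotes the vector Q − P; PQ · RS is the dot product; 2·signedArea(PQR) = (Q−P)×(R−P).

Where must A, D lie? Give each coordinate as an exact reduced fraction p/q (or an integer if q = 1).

A = (498/109, -679/109)
D = (6, -2)

1. A_x = 498/109  [B, E, A are collinear ∩ CA ⟂ BE]
2. A_y = -679/109  [B, E, A are collinear ∩ CA ⟂ BE]
   → A = (498/109, -679/109)
3. D_x = 6  [2·signedArea(DCA) = -3078/109 ∩ AD · CB = -4163/109]
4. D_y = -2  [2·signedArea(DCA) = -3078/109 ∩ AD · CB = -4163/109]
   → D = (6, -2)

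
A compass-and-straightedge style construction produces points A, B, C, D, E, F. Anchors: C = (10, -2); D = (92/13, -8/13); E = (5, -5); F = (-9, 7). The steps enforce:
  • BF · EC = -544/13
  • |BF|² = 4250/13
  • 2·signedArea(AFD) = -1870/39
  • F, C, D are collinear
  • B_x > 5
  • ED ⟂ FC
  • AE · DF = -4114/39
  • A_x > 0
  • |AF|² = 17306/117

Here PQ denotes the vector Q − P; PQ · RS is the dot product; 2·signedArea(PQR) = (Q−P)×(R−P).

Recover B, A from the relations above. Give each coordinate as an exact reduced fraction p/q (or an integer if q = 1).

A = (22/39, -20/39)
B = (74/13, -46/13)

1. B_x = 74/13  [line -5·x + -3·y + 232/13 = 0 ∩ |BF|² = 4250/13]
2. B_y = -46/13  [line -5·x + -3·y + 232/13 = 0 ∩ |BF|² = 4250/13]
   → B = (74/13, -46/13)
3. A_x = 22/39  [2·signedArea(AFD) = -1870/39 ∩ AE · DF = -4114/39]
4. A_y = -20/39  [2·signedArea(AFD) = -1870/39 ∩ AE · DF = -4114/39]
   → A = (22/39, -20/39)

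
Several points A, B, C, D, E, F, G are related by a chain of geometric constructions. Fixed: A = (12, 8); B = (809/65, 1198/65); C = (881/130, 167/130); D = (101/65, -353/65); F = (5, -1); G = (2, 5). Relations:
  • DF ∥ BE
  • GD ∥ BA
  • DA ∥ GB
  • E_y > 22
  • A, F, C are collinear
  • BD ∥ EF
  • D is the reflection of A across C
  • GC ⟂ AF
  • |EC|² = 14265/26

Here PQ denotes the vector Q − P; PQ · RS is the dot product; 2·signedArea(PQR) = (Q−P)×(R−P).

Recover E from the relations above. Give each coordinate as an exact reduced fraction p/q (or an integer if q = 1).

1. E_x = 1033/65  [BD ∥ EF ∩ DF ∥ BE]
2. E_y = 1486/65  [BD ∥ EF ∩ DF ∥ BE]
   → E = (1033/65, 1486/65)

E = (1033/65, 1486/65)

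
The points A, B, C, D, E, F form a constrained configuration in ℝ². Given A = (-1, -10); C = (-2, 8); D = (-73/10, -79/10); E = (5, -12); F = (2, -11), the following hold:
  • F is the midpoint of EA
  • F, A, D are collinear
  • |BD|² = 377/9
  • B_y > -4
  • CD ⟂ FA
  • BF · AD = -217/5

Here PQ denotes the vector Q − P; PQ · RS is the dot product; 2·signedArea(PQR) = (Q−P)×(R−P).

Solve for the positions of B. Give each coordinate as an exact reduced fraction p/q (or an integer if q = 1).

1. B_x = -73/30  [line 63/10·x + -21/10·y + 77/10 = 0 ∩ |BD|² = 377/9]
2. B_y = -109/30  [line 63/10·x + -21/10·y + 77/10 = 0 ∩ |BD|² = 377/9]
   → B = (-73/30, -109/30)

B = (-73/30, -109/30)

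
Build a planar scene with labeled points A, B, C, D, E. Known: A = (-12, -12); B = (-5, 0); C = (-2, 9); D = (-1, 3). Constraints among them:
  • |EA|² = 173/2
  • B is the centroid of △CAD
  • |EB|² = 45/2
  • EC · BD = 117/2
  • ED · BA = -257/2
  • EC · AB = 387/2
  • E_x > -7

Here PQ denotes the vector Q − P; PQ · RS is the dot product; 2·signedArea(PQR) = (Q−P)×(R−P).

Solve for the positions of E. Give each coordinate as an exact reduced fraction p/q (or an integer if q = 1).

1. E_x = -13/2  [EC · BD = 117/2 ∩ ED · BA = -257/2]
2. E_y = -9/2  [EC · BD = 117/2 ∩ ED · BA = -257/2]
   → E = (-13/2, -9/2)

E = (-13/2, -9/2)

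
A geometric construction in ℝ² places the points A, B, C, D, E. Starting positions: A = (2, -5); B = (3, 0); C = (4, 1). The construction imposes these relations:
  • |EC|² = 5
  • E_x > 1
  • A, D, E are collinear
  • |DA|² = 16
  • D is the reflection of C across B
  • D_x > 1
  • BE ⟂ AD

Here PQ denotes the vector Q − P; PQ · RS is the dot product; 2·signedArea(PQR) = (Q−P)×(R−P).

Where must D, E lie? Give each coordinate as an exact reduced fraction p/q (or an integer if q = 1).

D = (2, -1)
E = (2, 0)

1. D_x = 2  [D is the reflection of C across B]
2. D_y = -1  [D is the reflection of C across B]
   → D = (2, -1)
3. E_x = 2  [A, D, E are collinear ∩ BE ⟂ AD]
4. E_y = 0  [A, D, E are collinear ∩ BE ⟂ AD]
   → E = (2, 0)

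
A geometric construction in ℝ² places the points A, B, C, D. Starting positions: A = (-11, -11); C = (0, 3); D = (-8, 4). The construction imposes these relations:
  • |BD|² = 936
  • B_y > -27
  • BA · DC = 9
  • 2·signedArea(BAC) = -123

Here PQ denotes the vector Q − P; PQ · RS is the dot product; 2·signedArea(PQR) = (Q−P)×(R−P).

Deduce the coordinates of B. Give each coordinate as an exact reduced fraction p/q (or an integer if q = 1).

B = (-14, -26)

1. B_x = -14  [2·signedArea(BAC) = -123 ∩ BA · DC = 9]
2. B_y = -26  [2·signedArea(BAC) = -123 ∩ BA · DC = 9]
   → B = (-14, -26)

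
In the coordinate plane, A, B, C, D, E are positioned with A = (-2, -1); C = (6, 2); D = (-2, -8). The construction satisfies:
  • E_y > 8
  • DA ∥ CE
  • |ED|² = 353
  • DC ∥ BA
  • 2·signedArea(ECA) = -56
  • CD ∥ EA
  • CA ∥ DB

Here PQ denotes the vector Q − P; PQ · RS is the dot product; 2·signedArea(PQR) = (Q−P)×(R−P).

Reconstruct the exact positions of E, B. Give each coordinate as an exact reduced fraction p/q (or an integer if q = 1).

1. E_x = 6  [CD ∥ EA ∩ DA ∥ CE]
2. E_y = 9  [CD ∥ EA ∩ DA ∥ CE]
   → E = (6, 9)
3. B_x = -10  [DC ∥ BA ∩ CA ∥ DB]
4. B_y = -11  [DC ∥ BA ∩ CA ∥ DB]
   → B = (-10, -11)

B = (-10, -11)
E = (6, 9)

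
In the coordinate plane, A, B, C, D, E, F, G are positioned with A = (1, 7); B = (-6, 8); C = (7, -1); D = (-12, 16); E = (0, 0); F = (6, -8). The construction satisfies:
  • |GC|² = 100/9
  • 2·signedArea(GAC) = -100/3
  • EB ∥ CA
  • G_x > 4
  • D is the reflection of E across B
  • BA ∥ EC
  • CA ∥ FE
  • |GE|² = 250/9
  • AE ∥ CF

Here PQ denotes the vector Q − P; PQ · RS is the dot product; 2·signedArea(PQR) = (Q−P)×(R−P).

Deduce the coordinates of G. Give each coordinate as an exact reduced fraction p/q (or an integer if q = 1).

G = (13/3, -3)

1. G_x = 13/3  [line 8·x + 6·y + -50/3 = 0 ∩ |GE|² = 250/9]
2. G_y = -3  [line 8·x + 6·y + -50/3 = 0 ∩ |GE|² = 250/9]
   → G = (13/3, -3)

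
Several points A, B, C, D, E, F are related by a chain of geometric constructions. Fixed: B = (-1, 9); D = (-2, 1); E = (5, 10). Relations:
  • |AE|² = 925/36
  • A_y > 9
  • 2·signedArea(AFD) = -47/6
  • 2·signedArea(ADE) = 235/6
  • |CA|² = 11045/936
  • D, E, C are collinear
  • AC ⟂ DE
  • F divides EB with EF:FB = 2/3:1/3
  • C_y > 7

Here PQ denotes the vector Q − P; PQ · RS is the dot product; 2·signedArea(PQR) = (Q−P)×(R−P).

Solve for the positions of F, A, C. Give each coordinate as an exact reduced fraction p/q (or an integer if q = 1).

A = (0, 55/6)
C = (141/52, 367/52)
F = (1, 28/3)

1. F_x = 1  [F divides EB with EF:FB = 2/3:1/3]
2. F_y = 28/3  [F divides EB with EF:FB = 2/3:1/3]
   → F = (1, 28/3)
3. A_x = 0  [2·signedArea(AFD) = -47/6 ∩ 2·signedArea(ADE) = 235/6]
4. A_y = 55/6  [2·signedArea(AFD) = -47/6 ∩ 2·signedArea(ADE) = 235/6]
   → A = (0, 55/6)
5. C_x = 141/52  [D, E, C are collinear ∩ AC ⟂ DE]
6. C_y = 367/52  [D, E, C are collinear ∩ AC ⟂ DE]
   → C = (141/52, 367/52)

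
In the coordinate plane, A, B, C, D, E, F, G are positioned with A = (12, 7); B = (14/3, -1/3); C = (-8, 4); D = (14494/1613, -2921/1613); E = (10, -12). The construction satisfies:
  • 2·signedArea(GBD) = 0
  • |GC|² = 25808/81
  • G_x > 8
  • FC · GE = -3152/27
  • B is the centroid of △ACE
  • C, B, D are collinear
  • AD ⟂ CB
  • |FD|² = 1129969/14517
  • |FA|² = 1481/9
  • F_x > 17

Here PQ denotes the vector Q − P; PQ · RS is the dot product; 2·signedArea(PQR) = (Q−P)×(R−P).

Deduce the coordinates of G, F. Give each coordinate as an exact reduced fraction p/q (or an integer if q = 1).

1. G_x = 80/9  [line 7150/4839·x + 20900/4839·y + -8800/1613 = 0 ∩ |GC|² = 25808/81]
2. G_y = -16/9  [line 7150/4839·x + 20900/4839·y + -8800/1613 = 0 ∩ |GC|² = 25808/81]
   → G = (80/9, -16/9)
3. F_x = 52/3  [line -10/9·x + 92/9·y + 1808/27 = 0 ∩ |FA|² = 1481/9]
4. F_y = -14/3  [line -10/9·x + 92/9·y + 1808/27 = 0 ∩ |FA|² = 1481/9]
   → F = (52/3, -14/3)

F = (52/3, -14/3)
G = (80/9, -16/9)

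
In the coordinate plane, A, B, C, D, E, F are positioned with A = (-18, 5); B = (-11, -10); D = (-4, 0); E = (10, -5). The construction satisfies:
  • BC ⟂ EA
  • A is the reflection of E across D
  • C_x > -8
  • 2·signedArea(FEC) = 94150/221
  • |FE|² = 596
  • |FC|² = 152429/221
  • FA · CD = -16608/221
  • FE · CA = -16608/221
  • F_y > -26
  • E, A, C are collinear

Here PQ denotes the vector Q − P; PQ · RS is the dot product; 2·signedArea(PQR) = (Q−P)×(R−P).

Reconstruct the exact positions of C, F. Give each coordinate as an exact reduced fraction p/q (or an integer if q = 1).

1. C_x = -1556/221  [E, A, C are collinear ∩ BC ⟂ EA]
2. C_y = 240/221  [E, A, C are collinear ∩ BC ⟂ EA]
   → C = (-1556/221, 240/221)
3. F_x = -4  [FA · CD = -16608/221 ∩ 2·signedArea(FEC) = 94150/221]
4. F_y = -25  [FA · CD = -16608/221 ∩ 2·signedArea(FEC) = 94150/221]
   → F = (-4, -25)

C = (-1556/221, 240/221)
F = (-4, -25)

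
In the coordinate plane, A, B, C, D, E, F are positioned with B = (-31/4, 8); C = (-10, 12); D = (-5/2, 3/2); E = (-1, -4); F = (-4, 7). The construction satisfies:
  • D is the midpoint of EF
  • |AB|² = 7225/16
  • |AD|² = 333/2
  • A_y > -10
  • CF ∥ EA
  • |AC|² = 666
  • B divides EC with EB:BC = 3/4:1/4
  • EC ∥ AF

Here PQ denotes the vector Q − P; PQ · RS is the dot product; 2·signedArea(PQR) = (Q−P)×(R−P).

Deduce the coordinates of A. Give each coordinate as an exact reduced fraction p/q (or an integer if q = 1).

1. A_x = 5  [EC ∥ AF ∩ CF ∥ EA]
2. A_y = -9  [EC ∥ AF ∩ CF ∥ EA]
   → A = (5, -9)

A = (5, -9)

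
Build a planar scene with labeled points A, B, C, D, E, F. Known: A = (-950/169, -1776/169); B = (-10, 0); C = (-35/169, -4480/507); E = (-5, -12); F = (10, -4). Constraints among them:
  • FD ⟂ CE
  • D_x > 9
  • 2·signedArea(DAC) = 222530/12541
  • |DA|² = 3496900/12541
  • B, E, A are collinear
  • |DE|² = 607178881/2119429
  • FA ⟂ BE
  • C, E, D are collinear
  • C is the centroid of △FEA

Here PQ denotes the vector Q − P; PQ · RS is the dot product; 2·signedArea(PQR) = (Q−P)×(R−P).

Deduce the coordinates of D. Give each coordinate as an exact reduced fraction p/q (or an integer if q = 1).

D = (19341670/2119429, -5671066/2119429)

1. D_x = 19341670/2119429  [C, E, D are collinear ∩ FD ⟂ CE]
2. D_y = -5671066/2119429  [C, E, D are collinear ∩ FD ⟂ CE]
   → D = (19341670/2119429, -5671066/2119429)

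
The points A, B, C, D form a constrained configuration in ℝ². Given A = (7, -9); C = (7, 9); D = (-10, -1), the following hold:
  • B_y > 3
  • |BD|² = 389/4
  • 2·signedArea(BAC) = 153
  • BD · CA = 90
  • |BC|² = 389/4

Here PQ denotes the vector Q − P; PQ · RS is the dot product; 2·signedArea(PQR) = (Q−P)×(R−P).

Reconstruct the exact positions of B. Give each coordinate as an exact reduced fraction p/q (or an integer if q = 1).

1. B_x = -3/2  [2·signedArea(BAC) = 153 ∩ BD · CA = 90]
2. B_y = 4  [2·signedArea(BAC) = 153 ∩ BD · CA = 90]
   → B = (-3/2, 4)

B = (-3/2, 4)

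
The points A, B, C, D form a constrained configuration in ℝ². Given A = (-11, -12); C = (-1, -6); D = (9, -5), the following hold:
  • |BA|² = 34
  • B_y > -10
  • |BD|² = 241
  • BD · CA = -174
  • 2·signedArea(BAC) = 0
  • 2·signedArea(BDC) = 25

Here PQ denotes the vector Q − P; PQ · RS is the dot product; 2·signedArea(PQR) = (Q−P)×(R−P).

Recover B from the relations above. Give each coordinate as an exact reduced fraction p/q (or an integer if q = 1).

B = (-6, -9)

1. B_x = -6  [2·signedArea(BAC) = 0 ∩ 2·signedArea(BDC) = 25]
2. B_y = -9  [2·signedArea(BAC) = 0 ∩ 2·signedArea(BDC) = 25]
   → B = (-6, -9)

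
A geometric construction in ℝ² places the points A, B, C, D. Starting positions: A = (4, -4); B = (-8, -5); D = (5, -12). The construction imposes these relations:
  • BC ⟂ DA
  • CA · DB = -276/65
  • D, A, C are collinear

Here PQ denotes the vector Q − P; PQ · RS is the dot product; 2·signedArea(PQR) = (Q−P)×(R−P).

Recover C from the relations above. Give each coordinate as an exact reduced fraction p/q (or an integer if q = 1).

1. C_x = 256/65  [D, A, C are collinear ∩ BC ⟂ DA]
2. C_y = -228/65  [D, A, C are collinear ∩ BC ⟂ DA]
   → C = (256/65, -228/65)

C = (256/65, -228/65)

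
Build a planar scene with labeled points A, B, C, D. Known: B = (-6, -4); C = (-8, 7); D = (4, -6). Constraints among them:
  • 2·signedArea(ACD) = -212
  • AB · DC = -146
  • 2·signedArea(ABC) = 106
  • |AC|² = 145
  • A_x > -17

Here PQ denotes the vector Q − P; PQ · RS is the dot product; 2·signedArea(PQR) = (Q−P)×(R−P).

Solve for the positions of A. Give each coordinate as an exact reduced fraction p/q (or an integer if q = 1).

1. A_x = -16  [2·signedArea(ACD) = -212 ∩ 2·signedArea(ABC) = 106]
2. A_y = -2  [2·signedArea(ACD) = -212 ∩ 2·signedArea(ABC) = 106]
   → A = (-16, -2)

A = (-16, -2)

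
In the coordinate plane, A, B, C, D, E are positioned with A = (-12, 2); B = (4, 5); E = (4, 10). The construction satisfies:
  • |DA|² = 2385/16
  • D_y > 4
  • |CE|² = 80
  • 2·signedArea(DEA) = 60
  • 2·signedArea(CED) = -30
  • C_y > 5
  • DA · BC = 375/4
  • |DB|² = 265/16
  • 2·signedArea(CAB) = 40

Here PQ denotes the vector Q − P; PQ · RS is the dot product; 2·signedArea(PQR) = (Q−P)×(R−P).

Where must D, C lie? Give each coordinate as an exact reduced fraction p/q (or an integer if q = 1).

1. D_x = 0  [line 8·x + -16·y + 68 = 0 ∩ |DA|² = 2385/16]
2. D_y = 17/4  [line 8·x + -16·y + 68 = 0 ∩ |DA|² = 2385/16]
   → D = (0, 17/4)
3. C_x = -4  [DA · BC = 375/4 ∩ 2·signedArea(CAB) = 40]
4. C_y = 6  [DA · BC = 375/4 ∩ 2·signedArea(CAB) = 40]
   → C = (-4, 6)

C = (-4, 6)
D = (0, 17/4)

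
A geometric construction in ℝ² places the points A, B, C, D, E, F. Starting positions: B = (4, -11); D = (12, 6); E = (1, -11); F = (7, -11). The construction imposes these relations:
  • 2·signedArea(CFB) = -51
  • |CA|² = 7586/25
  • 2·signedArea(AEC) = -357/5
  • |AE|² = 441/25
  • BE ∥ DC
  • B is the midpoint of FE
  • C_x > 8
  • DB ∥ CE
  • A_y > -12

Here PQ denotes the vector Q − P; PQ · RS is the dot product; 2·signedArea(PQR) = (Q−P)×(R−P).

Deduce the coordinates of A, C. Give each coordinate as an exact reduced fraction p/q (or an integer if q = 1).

1. C_x = 9  [DB ∥ CE ∩ BE ∥ DC]
2. C_y = 6  [DB ∥ CE ∩ BE ∥ DC]
   → C = (9, 6)
3. A_x = 26/5  [line -17·x + 8·y + 882/5 = 0 ∩ |AE|² = 441/25]
4. A_y = -11  [line -17·x + 8·y + 882/5 = 0 ∩ |AE|² = 441/25]
   → A = (26/5, -11)

A = (26/5, -11)
C = (9, 6)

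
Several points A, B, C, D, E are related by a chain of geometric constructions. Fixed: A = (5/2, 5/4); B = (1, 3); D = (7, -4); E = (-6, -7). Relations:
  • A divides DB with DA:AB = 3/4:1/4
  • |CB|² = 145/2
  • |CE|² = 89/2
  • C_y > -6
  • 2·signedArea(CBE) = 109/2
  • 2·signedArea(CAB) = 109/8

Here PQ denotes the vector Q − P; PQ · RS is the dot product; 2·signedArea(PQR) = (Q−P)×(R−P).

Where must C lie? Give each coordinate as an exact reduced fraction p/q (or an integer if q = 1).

C = (1/2, -11/2)

1. C_x = 1/2  [2·signedArea(CAB) = 109/8 ∩ 2·signedArea(CBE) = 109/2]
2. C_y = -11/2  [2·signedArea(CAB) = 109/8 ∩ 2·signedArea(CBE) = 109/2]
   → C = (1/2, -11/2)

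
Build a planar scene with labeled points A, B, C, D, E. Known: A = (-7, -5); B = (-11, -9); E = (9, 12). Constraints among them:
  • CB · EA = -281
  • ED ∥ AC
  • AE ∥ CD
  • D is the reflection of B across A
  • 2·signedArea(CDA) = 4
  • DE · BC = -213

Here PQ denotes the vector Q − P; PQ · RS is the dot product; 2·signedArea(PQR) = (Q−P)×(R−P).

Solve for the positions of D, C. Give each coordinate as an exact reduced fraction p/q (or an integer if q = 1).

1. D_x = -3  [D is the reflection of B across A]
2. D_y = -1  [D is the reflection of B across A]
   → D = (-3, -1)
3. C_x = -19  [AE ∥ CD ∩ ED ∥ AC]
4. C_y = -18  [AE ∥ CD ∩ ED ∥ AC]
   → C = (-19, -18)

C = (-19, -18)
D = (-3, -1)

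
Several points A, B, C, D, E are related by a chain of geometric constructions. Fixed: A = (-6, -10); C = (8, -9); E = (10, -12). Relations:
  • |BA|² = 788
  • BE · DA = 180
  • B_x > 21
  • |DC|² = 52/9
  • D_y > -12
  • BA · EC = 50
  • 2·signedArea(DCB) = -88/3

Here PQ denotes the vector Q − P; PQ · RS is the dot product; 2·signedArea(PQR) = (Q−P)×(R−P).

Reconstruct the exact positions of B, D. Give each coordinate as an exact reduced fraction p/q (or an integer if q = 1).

B = (22, -8)
D = (28/3, -11)

1. B_x = 22  [line 2·x + -3·y + -68 = 0 ∩ |BA|² = 788]
2. B_y = -8  [line 2·x + -3·y + -68 = 0 ∩ |BA|² = 788]
   → B = (22, -8)
3. D_x = 28/3  [BE · DA = 180 ∩ 2·signedArea(DCB) = -88/3]
4. D_y = -11  [BE · DA = 180 ∩ 2·signedArea(DCB) = -88/3]
   → D = (28/3, -11)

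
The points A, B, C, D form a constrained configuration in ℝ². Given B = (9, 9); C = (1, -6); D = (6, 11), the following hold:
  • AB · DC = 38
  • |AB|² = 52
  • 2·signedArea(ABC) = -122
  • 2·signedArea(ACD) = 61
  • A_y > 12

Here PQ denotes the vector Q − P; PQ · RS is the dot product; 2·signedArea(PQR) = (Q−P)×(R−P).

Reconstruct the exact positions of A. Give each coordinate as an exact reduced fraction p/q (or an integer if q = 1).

A = (3, 13)

1. A_x = 3  [2·signedArea(ACD) = 61 ∩ AB · DC = 38]
2. A_y = 13  [2·signedArea(ACD) = 61 ∩ AB · DC = 38]
   → A = (3, 13)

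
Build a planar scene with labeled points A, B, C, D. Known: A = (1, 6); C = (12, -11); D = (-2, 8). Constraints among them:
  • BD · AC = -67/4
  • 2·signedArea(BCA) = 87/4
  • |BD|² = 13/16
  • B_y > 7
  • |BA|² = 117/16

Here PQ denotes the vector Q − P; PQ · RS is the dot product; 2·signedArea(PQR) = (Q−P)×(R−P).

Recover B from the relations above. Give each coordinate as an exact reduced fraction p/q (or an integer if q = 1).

B = (-5/4, 15/2)

1. B_x = -5/4  [2·signedArea(BCA) = 87/4 ∩ BD · AC = -67/4]
2. B_y = 15/2  [2·signedArea(BCA) = 87/4 ∩ BD · AC = -67/4]
   → B = (-5/4, 15/2)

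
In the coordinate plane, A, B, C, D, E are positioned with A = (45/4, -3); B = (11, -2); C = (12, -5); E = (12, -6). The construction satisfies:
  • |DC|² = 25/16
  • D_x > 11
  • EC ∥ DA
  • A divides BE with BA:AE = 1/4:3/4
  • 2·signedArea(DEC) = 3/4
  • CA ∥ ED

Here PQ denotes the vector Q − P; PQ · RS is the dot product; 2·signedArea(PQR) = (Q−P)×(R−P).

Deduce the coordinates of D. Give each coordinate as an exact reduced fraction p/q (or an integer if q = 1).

1. D_x = 45/4  [EC ∥ DA ∩ CA ∥ ED]
2. D_y = -4  [EC ∥ DA ∩ CA ∥ ED]
   → D = (45/4, -4)

D = (45/4, -4)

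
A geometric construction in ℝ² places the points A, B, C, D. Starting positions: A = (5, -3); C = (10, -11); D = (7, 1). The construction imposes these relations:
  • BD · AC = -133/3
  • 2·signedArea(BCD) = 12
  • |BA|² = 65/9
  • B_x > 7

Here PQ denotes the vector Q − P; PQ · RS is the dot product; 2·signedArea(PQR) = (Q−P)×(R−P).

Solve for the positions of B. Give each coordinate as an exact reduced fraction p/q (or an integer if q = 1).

B = (22/3, -13/3)

1. B_x = 22/3  [2·signedArea(BCD) = 12 ∩ BD · AC = -133/3]
2. B_y = -13/3  [2·signedArea(BCD) = 12 ∩ BD · AC = -133/3]
   → B = (22/3, -13/3)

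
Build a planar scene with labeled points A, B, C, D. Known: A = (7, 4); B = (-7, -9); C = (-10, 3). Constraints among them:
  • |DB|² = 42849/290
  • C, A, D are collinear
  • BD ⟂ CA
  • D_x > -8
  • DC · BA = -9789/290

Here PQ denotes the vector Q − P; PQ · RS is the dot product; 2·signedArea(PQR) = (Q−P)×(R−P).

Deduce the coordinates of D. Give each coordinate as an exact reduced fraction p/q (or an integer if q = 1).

1. D_x = -2237/290  [C, A, D are collinear ∩ BD ⟂ CA]
2. D_y = 909/290  [C, A, D are collinear ∩ BD ⟂ CA]
   → D = (-2237/290, 909/290)

D = (-2237/290, 909/290)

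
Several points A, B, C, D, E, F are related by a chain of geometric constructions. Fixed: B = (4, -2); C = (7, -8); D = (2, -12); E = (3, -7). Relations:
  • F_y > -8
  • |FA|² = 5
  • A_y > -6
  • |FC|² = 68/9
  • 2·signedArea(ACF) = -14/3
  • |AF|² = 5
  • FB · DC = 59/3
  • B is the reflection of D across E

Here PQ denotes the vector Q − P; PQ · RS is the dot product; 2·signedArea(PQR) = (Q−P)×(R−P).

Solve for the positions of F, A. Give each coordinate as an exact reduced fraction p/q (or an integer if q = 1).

A = (10/3, -16/3)
F = (13/3, -22/3)

1. F_x = 13/3  [line -5·x + -4·y + -23/3 = 0 ∩ |FC|² = 68/9]
2. F_y = -22/3  [line -5·x + -4·y + -23/3 = 0 ∩ |FC|² = 68/9]
   → F = (13/3, -22/3)
3. A_x = 10/3  [line -2/3·x + -8/3·y + -12 = 0 ∩ |AF|² = 5]
4. A_y = -16/3  [line -2/3·x + -8/3·y + -12 = 0 ∩ |AF|² = 5]
   → A = (10/3, -16/3)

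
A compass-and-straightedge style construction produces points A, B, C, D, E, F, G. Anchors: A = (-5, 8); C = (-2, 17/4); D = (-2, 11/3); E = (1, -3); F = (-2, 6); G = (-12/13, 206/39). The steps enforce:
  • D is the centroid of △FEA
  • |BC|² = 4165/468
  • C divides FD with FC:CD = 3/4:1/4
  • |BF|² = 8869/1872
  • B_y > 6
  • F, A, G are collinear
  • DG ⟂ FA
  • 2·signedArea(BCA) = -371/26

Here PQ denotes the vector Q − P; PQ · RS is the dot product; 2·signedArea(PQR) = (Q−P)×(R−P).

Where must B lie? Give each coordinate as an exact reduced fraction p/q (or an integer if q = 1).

1. B_x = 2/13  [line -15/4·x + -3·y + 1015/52 = 0 ∩ |BC|² = 4165/468]
2. B_y = 985/156  [line -15/4·x + -3·y + 1015/52 = 0 ∩ |BC|² = 4165/468]
   → B = (2/13, 985/156)

B = (2/13, 985/156)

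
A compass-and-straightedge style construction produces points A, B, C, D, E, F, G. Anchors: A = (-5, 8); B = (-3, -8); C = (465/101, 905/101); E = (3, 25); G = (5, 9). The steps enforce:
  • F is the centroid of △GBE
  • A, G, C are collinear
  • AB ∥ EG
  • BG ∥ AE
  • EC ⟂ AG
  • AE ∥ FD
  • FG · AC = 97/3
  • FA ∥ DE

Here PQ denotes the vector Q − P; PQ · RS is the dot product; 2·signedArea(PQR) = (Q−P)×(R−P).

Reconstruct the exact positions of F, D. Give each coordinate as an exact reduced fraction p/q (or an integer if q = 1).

1. F_x = 5/3  [F is the centroid of △GBE]
2. F_y = 26/3  [F is the centroid of △GBE]
   → F = (5/3, 26/3)
3. D_x = 29/3  [FA ∥ DE ∩ AE ∥ FD]
4. D_y = 77/3  [FA ∥ DE ∩ AE ∥ FD]
   → D = (29/3, 77/3)

D = (29/3, 77/3)
F = (5/3, 26/3)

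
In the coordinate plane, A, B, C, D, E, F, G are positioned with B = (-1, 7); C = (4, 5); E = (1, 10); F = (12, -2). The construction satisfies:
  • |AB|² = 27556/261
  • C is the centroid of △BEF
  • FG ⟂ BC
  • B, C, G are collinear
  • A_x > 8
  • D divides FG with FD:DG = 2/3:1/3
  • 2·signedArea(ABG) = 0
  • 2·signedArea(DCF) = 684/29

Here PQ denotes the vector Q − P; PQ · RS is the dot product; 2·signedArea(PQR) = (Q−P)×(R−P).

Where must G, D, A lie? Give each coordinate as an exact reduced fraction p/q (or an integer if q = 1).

1. G_x = 386/29  [B, C, G are collinear ∩ FG ⟂ BC]
2. G_y = 37/29  [B, C, G are collinear ∩ FG ⟂ BC]
   → G = (386/29, 37/29)
3. D_x = 1120/87  [D divides FG with FD:DG = 2/3:1/3]
4. D_y = 16/87  [D divides FG with FD:DG = 2/3:1/3]
   → D = (1120/87, 16/87)
5. A_x = 743/87  [line 166/29·x + 415/29·y + -2739/29 = 0 ∩ |AB|² = 27556/261]
6. A_y = 277/87  [line 166/29·x + 415/29·y + -2739/29 = 0 ∩ |AB|² = 27556/261]
   → A = (743/87, 277/87)

A = (743/87, 277/87)
D = (1120/87, 16/87)
G = (386/29, 37/29)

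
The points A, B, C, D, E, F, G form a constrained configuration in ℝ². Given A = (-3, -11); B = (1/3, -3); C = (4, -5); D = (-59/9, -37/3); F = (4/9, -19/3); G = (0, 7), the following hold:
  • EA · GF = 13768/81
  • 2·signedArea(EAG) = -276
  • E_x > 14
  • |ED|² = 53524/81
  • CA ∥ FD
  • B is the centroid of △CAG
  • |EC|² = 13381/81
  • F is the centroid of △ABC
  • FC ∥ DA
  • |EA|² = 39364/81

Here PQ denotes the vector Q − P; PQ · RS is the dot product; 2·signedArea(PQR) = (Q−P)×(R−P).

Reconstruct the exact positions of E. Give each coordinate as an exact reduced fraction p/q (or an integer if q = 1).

1. E_x = 131/9  [EA · GF = 13768/81 ∩ 2·signedArea(EAG) = -276]
2. E_y = 7/3  [EA · GF = 13768/81 ∩ 2·signedArea(EAG) = -276]
   → E = (131/9, 7/3)

E = (131/9, 7/3)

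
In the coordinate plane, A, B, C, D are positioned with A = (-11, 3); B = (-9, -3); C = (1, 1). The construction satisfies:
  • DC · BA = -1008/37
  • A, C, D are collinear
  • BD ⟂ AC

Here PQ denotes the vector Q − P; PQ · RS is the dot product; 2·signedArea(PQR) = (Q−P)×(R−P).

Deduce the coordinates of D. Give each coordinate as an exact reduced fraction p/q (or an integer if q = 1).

D = (-299/37, 93/37)

1. D_x = -299/37  [A, C, D are collinear ∩ BD ⟂ AC]
2. D_y = 93/37  [A, C, D are collinear ∩ BD ⟂ AC]
   → D = (-299/37, 93/37)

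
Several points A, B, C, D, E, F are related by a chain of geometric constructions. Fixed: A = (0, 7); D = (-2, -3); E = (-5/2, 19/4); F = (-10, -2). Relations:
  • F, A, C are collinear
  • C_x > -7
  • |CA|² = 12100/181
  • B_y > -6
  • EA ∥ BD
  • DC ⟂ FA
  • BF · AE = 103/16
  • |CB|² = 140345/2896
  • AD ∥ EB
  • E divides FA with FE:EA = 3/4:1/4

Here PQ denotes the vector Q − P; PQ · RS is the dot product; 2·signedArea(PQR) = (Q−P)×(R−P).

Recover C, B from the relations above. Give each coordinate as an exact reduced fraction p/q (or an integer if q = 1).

B = (-9/2, -21/4)
C = (-1100/181, 277/181)

1. C_x = -1100/181  [F, A, C are collinear ∩ DC ⟂ FA]
2. C_y = 277/181  [F, A, C are collinear ∩ DC ⟂ FA]
   → C = (-1100/181, 277/181)
3. B_x = -9/2  [EA ∥ BD ∩ AD ∥ EB]
4. B_y = -21/4  [EA ∥ BD ∩ AD ∥ EB]
   → B = (-9/2, -21/4)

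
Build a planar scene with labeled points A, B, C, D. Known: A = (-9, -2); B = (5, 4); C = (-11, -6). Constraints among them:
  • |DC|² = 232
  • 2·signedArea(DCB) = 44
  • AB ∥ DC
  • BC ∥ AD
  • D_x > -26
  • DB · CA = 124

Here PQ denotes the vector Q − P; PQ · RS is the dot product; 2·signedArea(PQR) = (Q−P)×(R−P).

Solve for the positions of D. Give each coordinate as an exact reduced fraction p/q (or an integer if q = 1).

D = (-25, -12)

1. D_x = -25  [AB ∥ DC ∩ BC ∥ AD]
2. D_y = -12  [AB ∥ DC ∩ BC ∥ AD]
   → D = (-25, -12)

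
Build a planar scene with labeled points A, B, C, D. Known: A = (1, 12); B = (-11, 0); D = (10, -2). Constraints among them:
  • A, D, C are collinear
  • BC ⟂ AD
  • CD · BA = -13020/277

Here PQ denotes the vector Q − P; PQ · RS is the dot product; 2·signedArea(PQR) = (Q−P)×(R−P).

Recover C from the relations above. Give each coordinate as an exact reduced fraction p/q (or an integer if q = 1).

1. C_x = 817/277  [A, D, C are collinear ∩ BC ⟂ AD]
2. C_y = 2484/277  [A, D, C are collinear ∩ BC ⟂ AD]
   → C = (817/277, 2484/277)

C = (817/277, 2484/277)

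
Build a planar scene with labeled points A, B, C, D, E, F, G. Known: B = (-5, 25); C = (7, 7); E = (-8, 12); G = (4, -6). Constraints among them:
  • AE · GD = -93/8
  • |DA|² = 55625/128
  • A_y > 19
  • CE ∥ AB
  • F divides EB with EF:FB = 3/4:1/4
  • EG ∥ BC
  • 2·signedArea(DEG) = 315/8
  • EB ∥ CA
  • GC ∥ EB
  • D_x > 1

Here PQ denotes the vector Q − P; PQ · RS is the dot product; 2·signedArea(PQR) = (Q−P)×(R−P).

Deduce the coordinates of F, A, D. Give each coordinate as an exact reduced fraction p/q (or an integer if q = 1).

1. F_x = -23/4  [F divides EB with EF:FB = 3/4:1/4]
2. F_y = 87/4  [F divides EB with EF:FB = 3/4:1/4]
   → F = (-23/4, 87/4)
3. A_x = 10  [CE ∥ AB ∩ EB ∥ CA]
4. A_y = 20  [CE ∥ AB ∩ EB ∥ CA]
   → A = (10, 20)
5. D_x = 25/16  [2·signedArea(DEG) = 315/8 ∩ AE · GD = -93/8]
6. D_y = 15/16  [2·signedArea(DEG) = 315/8 ∩ AE · GD = -93/8]
   → D = (25/16, 15/16)

A = (10, 20)
D = (25/16, 15/16)
F = (-23/4, 87/4)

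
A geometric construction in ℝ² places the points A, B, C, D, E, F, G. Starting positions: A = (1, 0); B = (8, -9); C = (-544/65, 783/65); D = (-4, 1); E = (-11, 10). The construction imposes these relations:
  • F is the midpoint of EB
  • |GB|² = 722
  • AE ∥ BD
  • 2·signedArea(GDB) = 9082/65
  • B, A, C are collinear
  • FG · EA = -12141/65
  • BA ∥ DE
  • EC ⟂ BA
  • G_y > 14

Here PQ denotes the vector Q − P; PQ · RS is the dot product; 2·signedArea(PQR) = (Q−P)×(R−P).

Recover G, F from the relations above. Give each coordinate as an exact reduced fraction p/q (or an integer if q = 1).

1. G_x = -373/65  [line 10·x + 12·y + -7262/65 = 0 ∩ |GB|² = 722]
2. G_y = 916/65  [line 10·x + 12·y + -7262/65 = 0 ∩ |GB|² = 722]
   → G = (-373/65, 916/65)
3. F_x = -3/2  [F is the midpoint of EB]
4. F_y = 1/2  [F is the midpoint of EB]
   → F = (-3/2, 1/2)

F = (-3/2, 1/2)
G = (-373/65, 916/65)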